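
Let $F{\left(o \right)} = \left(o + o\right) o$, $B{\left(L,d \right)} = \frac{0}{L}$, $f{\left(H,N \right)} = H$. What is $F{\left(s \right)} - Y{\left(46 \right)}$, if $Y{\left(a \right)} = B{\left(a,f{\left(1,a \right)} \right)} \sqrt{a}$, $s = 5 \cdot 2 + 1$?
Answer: $242$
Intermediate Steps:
$s = 11$ ($s = 10 + 1 = 11$)
$B{\left(L,d \right)} = 0$
$F{\left(o \right)} = 2 o^{2}$ ($F{\left(o \right)} = 2 o o = 2 o^{2}$)
$Y{\left(a \right)} = 0$ ($Y{\left(a \right)} = 0 \sqrt{a} = 0$)
$F{\left(s \right)} - Y{\left(46 \right)} = 2 \cdot 11^{2} - 0 = 2 \cdot 121 + 0 = 242 + 0 = 242$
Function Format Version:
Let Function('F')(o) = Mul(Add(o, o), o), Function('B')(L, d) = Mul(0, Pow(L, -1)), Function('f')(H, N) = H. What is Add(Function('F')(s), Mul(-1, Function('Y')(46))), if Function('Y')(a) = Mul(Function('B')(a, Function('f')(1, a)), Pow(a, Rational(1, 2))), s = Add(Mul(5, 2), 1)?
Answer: 242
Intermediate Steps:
s = 11 (s = Add(10, 1) = 11)
Function('B')(L, d) = 0
Function('F')(o) = Mul(2, Pow(o, 2)) (Function('F')(o) = Mul(Mul(2, o), o) = Mul(2, Pow(o, 2)))
Function('Y')(a) = 0 (Function('Y')(a) = Mul(0, Pow(a, Rational(1, 2))) = 0)
Add(Function('F')(s), Mul(-1, Function('Y')(46))) = Add(Mul(2, Pow(11, 2)), Mul(-1, 0)) = Add(Mul(2, 121), 0) = Add(242, 0) = 242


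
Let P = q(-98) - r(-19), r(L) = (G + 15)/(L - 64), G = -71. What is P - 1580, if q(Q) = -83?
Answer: -138085/83 ≈ -1663.7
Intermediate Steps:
r(L) = -56/(-64 + L) (r(L) = (-71 + 15)/(L - 64) = -56/(-64 + L))
P = -6945/83 (P = -83 - (-56)/(-64 - 19) = -83 - (-56)/(-83) = -83 - (-56)*(-1)/83 = -83 - 1*56/83 = -83 - 56/83 = -6945/83 ≈ -83.675)
P - 1580 = -6945/83 - 1580 = -138085/83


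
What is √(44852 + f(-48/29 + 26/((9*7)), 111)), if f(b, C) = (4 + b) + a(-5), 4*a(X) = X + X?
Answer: √66539400494/1218 ≈ 211.78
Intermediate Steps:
a(X) = X/2 (a(X) = (X + X)/4 = (2*X)/4 = X/2)
f(b, C) = 3/2 + b (f(b, C) = (4 + b) + (½)*(-5) = (4 + b) - 5/2 = 3/2 + b)
√(44852 + f(-48/29 + 26/((9*7)), 111)) = √(44852 + (3/2 + (-48/29 + 26/((9*7))))) = √(44852 + (3/2 + (-48*1/29 + 26/63))) = √(44852 + (3/2 + (-48/29 + 26*(1/63)))) = √(44852 + (3/2 + (-48/29 + 26/63))) = √(44852 + (3/2 - 2270/1827)) = √(44852 + 941/3654) = √(163890149/3654) = √66539400494/1218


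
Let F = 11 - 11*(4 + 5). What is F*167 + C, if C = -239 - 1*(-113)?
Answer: -14822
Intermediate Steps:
F = -88 (F = 11 - 11*9 = 11 - 99 = -88)
C = -126 (C = -239 + 113 = -126)
F*167 + C = -88*167 - 126 = -14696 - 126 = -14822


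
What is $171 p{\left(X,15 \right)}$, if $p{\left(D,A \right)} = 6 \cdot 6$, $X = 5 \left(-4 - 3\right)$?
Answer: $6156$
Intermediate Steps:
$X = -35$ ($X = 5 \left(-7\right) = -35$)
$p{\left(D,A \right)} = 36$
$171 p{\left(X,15 \right)} = 171 \cdot 36 = 6156$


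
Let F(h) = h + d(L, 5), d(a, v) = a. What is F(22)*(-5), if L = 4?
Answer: -130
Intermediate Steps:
F(h) = 4 + h (F(h) = h + 4 = 4 + h)
F(22)*(-5) = (4 + 22)*(-5) = 26*(-5) = -130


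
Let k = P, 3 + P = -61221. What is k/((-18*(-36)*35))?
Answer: -2551/945 ≈ -2.6995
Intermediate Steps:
P = -61224 (P = -3 - 61221 = -61224)
k = -61224
k/((-18*(-36)*35)) = -61224/(-18*(-36)*35) = -61224/(648*35) = -61224/22680 = -61224*1/22680 = -2551/945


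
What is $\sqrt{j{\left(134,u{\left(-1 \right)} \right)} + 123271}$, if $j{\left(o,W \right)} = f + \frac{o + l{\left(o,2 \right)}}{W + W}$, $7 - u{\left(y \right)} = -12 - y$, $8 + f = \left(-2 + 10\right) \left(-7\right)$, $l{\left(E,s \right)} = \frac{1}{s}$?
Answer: $\frac{\sqrt{17742346}}{12} \approx 351.01$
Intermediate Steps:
$f = -64$ ($f = -8 + \left(-2 + 10\right) \left(-7\right) = -8 + 8 \left(-7\right) = -8 - 56 = -64$)
$u{\left(y \right)} = 19 + y$ ($u{\left(y \right)} = 7 - \left(-12 - y\right) = 7 + \left(12 + y\right) = 19 + y$)
$j{\left(o,W \right)} = -64 + \frac{\frac{1}{2} + o}{2 W}$ ($j{\left(o,W \right)} = -64 + \frac{o + \frac{1}{2}}{W + W} = -64 + \frac{o + \frac{1}{2}}{2 W} = -64 + \left(\frac{1}{2} + o\right) \frac{1}{2 W} = -64 + \frac{\frac{1}{2} + o}{2 W}$)
$\sqrt{j{\left(134,u{\left(-1 \right)} \right)} + 123271} = \sqrt{\frac{1 - 256 \left(19 - 1\right) + 2 \cdot 134}{4 \left(19 - 1\right)} + 123271} = \sqrt{\frac{1 - 4608 + 268}{4 \cdot 18} + 123271} = \sqrt{\frac{1}{4} \cdot \frac{1}{18} \left(1 - 4608 + 268\right) + 123271} = \sqrt{\frac{1}{4} \cdot \frac{1}{18} \left(-4339\right) + 123271} = \sqrt{- \frac{4339}{72} + 123271} = \sqrt{\frac{8871173}{72}} = \frac{\sqrt{17742346}}{12}$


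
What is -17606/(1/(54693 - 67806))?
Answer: 230867478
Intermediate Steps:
-17606/(1/(54693 - 67806)) = -17606/(1/(-13113)) = -17606/(-1/13113) = -17606*(-13113) = 230867478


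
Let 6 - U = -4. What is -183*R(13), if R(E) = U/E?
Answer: -1830/13 ≈ -140.77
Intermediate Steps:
U = 10 (U = 6 - 1*(-4) = 6 + 4 = 10)
R(E) = 10/E
-183*R(13) = -1830/13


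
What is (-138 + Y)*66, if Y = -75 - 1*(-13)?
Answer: -13200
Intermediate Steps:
Y = -62 (Y = -75 + 13 = -62)
(-138 + Y)*66 = (-138 - 62)*66 = -200*66 = -13200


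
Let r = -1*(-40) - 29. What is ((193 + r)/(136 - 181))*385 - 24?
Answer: -5308/3 ≈ -1769.3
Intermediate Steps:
r = 11 (r = 40 - 29 = 11)
((193 + r)/(136 - 181))*385 - 24 = ((193 + 11)/(136 - 181))*385 - 24 = (204/(-45))*385 - 24 = (204*(-1/45))*385 - 24 = -68/15*385 - 24 = -5236/3 - 24 = -5308/3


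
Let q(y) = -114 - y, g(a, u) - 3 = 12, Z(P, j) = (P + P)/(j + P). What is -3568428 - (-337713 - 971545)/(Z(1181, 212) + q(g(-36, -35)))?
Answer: -634630975774/177335 ≈ -3.5787e+6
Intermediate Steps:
Z(P, j) = 2*P/(P + j) (Z(P, j) = (2*P)/(P + j) = 2*P/(P + j))
g(a, u) = 15 (g(a, u) = 3 + 12 = 15)
-3568428 - (-337713 - 971545)/(Z(1181, 212) + q(g(-36, -35))) = -3568428 - (-337713 - 971545)/(2*1181/(1181 + 212) + (-114 - 1*15)) = -3568428 - (-1309258)/(2*1181/1393 + (-114 - 15)) = -3568428 - (-1309258)/(2*1181*(1/1393) - 129) = -3568428 - (-1309258)/(2362/1393 - 129) = -3568428 - (-1309258)/(-177335/1393) = -3568428 - (-1309258)*(-1393)/177335 = -3568428 - 1*1823796394/177335 = -3568428 - 1823796394/177335 = -634630975774/177335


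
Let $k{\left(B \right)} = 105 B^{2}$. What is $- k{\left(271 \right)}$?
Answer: $-7711305$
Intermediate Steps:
$- k{\left(271 \right)} = - 105 \cdot 271^{2} = - 105 \cdot 73441 = \left(-1\right) 7711305 = -7711305$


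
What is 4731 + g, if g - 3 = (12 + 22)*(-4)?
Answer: 4598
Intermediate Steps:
g = -133 (g = 3 + (12 + 22)*(-4) = 3 + 34*(-4) = 3 - 136 = -133)
4731 + g = 4731 - 133 = 4598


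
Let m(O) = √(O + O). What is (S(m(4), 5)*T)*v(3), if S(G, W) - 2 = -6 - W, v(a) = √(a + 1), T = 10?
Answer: -180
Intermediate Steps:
v(a) = √(1 + a)
m(O) = √2*√O (m(O) = √(2*O) = √2*√O)
S(G, W) = -4 - W (S(G, W) = 2 + (-6 - W) = -4 - W)
(S(m(4), 5)*T)*v(3) = ((-4 - 1*5)*10)*√(1 + 3) = ((-4 - 5)*10)*√4 = -9*10*2 = -90*2 = -180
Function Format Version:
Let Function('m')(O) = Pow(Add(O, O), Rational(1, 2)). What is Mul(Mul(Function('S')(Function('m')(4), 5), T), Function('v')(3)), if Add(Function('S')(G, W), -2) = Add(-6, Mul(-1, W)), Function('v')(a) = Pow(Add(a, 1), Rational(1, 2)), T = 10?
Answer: -180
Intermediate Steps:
Function('v')(a) = Pow(Add(1, a), Rational(1, 2))
Function('m')(O) = Mul(Pow(2, Rational(1, 2)), Pow(O, Rational(1, 2))) (Function('m')(O) = Pow(Mul(2, O), Rational(1, 2)) = Mul(Pow(2, Rational(1, 2)), Pow(O, Rational(1, 2))))
Function('S')(G, W) = Add(-4, Mul(-1, W)) (Function('S')(G, W) = Add(2, Add(-6, Mul(-1, W))) = Add(-4, Mul(-1, W)))
Mul(Mul(Function('S')(Function('m')(4), 5), T), Function('v')(3)) = Mul(Mul(Add(-4, Mul(-1, 5)), 10), Pow(Add(1, 3), Rational(1, 2))) = Mul(Mul(Add(-4, -5), 10), Pow(4, Rational(1, 2))) = Mul(Mul(-9, 10), 2) = Mul(-90, 2) = -180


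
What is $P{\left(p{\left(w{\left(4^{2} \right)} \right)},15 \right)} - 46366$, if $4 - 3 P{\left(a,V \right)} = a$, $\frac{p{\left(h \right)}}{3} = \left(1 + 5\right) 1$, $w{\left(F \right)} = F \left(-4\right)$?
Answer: $- \frac{139112}{3} \approx -46371.0$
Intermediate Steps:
$w{\left(F \right)} = - 4 F$
$p{\left(h \right)} = 18$ ($p{\left(h \right)} = 3 \left(1 + 5\right) 1 = 3 \cdot 6 \cdot 1 = 3 \cdot 6 = 18$)
$P{\left(a,V \right)} = \frac{4}{3} - \frac{a}{3}$
$P{\left(p{\left(w{\left(4^{2} \right)} \right)},15 \right)} - 46366 = \left(\frac{4}{3} - 6\right) - 46366 = - \frac{14}{3} - 46366 = - \frac{139112}{3}$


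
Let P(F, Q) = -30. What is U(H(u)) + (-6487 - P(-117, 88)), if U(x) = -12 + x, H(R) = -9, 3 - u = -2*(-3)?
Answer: -6478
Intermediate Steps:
u = -3 (u = 3 - (-2)*(-3) = 3 - 1*6 = 3 - 6 = -3)
U(H(u)) + (-6487 - P(-117, 88)) = (-12 - 9) + (-6487 - 1*(-30)) = -21 + (-6487 + 30) = -21 - 6457 = -6478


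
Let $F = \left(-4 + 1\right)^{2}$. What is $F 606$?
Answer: $5454$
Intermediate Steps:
$F = 9$ ($F = \left(-3\right)^{2} = 9$)
$F 606 = 9 \cdot 606 = 5454$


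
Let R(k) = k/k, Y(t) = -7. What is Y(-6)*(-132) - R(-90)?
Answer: 923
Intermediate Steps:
R(k) = 1
Y(-6)*(-132) - R(-90) = -7*(-132) - 1*1 = 924 - 1 = 923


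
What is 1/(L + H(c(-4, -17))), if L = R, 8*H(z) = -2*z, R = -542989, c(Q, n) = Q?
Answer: -1/542988 ≈ -1.8417e-6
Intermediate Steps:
H(z) = -z/4 (H(z) = (-2*z)/8 = -z/4)
L = -542989
1/(L + H(c(-4, -17))) = 1/(-542989 - 1/4*(-4)) = 1/(-542989 + 1) = 1/(-542988) = -1/542988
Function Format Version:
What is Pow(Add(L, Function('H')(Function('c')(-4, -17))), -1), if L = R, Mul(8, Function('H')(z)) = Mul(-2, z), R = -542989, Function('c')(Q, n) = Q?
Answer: Rational(-1, 542988) ≈ -1.8417e-6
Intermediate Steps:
Function('H')(z) = Mul(Rational(-1, 4), z) (Function('H')(z) = Mul(Rational(1, 8), Mul(-2, z)) = Mul(Rational(-1, 4), z))
L = -542989
Pow(Add(L, Function('H')(Function('c')(-4, -17))), -1) = Pow(Add(-542989, Mul(Rational(-1, 4), -4)), -1) = Pow(Add(-542989, 1), -1) = Pow(-542988, -1) = Rational(-1, 542988)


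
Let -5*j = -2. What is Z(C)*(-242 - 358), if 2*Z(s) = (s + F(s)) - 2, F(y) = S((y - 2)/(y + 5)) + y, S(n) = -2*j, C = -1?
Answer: 1440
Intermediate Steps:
j = ⅖ (j = -⅕*(-2) = ⅖ ≈ 0.40000)
S(n) = -⅘ (S(n) = -2*⅖ = -⅘)
F(y) = -⅘ + y
Z(s) = -7/5 + s (Z(s) = ((s + (-⅘ + s)) - 2)/2 = ((-⅘ + 2*s) - 2)/2 = (-14/5 + 2*s)/2 = -7/5 + s)
Z(C)*(-242 - 358) = (-7/5 - 1)*(-242 - 358) = -12/5*(-600) = 1440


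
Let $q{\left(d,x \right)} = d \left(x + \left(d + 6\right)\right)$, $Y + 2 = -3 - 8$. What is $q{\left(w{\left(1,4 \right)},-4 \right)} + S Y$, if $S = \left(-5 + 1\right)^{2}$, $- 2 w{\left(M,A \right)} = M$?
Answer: $- \frac{835}{4} \approx -208.75$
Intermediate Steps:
$w{\left(M,A \right)} = - \frac{M}{2}$
$Y = -13$ ($Y = -2 - 11 = -13$)
$q{\left(d,x \right)} = d \left(6 + d + x\right)$ ($q{\left(d,x \right)} = d \left(x + \left(6 + d\right)\right) = d \left(6 + d + x\right)$)
$S = 16$ ($S = \left(-4\right)^{2} = 16$)
$q{\left(w{\left(1,4 \right)},-4 \right)} + S Y = \left(- \frac{1}{2}\right) 1 \left(6 - \frac{1}{2} - 4\right) + 16 \left(-13\right) = - \frac{6 - \frac{1}{2} - 4}{2} - 208 = \left(- \frac{1}{2}\right) \frac{3}{2} - 208 = - \frac{3}{4} - 208 = - \frac{835}{4}$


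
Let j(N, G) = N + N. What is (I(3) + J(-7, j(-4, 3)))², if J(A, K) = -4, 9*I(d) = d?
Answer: 121/9 ≈ 13.444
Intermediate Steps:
j(N, G) = 2*N
I(d) = d/9
(I(3) + J(-7, j(-4, 3)))² = ((⅑)*3 - 4)² = (⅓ - 4)² = (-11/3)² = 121/9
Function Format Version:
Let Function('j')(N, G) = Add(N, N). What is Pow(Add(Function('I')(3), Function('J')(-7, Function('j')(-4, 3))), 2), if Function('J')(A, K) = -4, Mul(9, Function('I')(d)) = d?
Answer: Rational(121, 9) ≈ 13.444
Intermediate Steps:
Function('j')(N, G) = Mul(2, N)
Function('I')(d) = Mul(Rational(1, 9), d)
Pow(Add(Function('I')(3), Function('J')(-7, Function('j')(-4, 3))), 2) = Pow(Add(Mul(Rational(1, 9), 3), -4), 2) = Pow(Add(Rational(1, 3), -4), 2) = Pow(Rational(-11, 3), 2) = Rational(121, 9)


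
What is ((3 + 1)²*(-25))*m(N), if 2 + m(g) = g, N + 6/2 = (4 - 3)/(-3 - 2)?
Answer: 2080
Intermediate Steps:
N = -16/5 (N = -3 + (4 - 3)/(-3 - 2) = -3 + 1/(-5) = -3 + 1*(-⅕) = -3 - ⅕ = -16/5 ≈ -3.2000)
m(g) = -2 + g
((3 + 1)²*(-25))*m(N) = ((3 + 1)²*(-25))*(-2 - 16/5) = (4²*(-25))*(-26/5) = (16*(-25))*(-26/5) = -400*(-26/5) = 2080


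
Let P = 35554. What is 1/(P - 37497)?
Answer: -1/1943 ≈ -0.00051467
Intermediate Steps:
1/(P - 37497) = 1/(35554 - 37497) = 1/(-1943) = -1/1943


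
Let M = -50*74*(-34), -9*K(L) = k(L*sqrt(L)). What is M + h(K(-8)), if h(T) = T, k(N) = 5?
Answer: 1132195/9 ≈ 1.2580e+5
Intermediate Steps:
K(L) = -5/9 (K(L) = -1/9*5 = -5/9)
M = 125800 (M = -3700*(-34) = 125800)
M + h(K(-8)) = 125800 - 5/9 = 1132195/9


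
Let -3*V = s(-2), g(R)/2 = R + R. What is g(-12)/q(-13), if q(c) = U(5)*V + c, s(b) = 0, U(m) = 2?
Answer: 48/13 ≈ 3.6923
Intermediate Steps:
g(R) = 4*R (g(R) = 2*(R + R) = 2*(2*R) = 4*R)
V = 0 (V = -⅓*0 = 0)
q(c) = c (q(c) = 2*0 + c = 0 + c = c)
g(-12)/q(-13) = (4*(-12))/(-13) = -48*(-1/13) = 48/13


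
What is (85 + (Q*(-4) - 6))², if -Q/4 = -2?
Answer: 2209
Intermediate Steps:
Q = 8 (Q = -4*(-2) = 8)
(85 + (Q*(-4) - 6))² = (85 + (8*(-4) - 6))² = (85 + (-32 - 6))² = (85 - 38)² = 47² = 2209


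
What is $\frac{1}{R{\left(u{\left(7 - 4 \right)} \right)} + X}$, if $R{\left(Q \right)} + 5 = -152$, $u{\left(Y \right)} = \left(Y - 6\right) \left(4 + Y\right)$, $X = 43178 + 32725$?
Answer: $\frac{1}{75746} \approx 1.3202 \cdot 10^{-5}$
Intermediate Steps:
$X = 75903$
$u{\left(Y \right)} = \left(-6 + Y\right) \left(4 + Y\right)$
$R{\left(Q \right)} = -157$ ($R{\left(Q \right)} = -5 - 152 = -157$)
$\frac{1}{R{\left(u{\left(7 - 4 \right)} \right)} + X} = \frac{1}{-157 + 75903} = \frac{1}{75746}$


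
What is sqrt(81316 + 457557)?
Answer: sqrt(538873) ≈ 734.08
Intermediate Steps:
sqrt(81316 + 457557) = sqrt(538873)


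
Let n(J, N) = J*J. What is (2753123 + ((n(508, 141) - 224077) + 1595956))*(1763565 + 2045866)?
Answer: 16696987495446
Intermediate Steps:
n(J, N) = J²
(2753123 + ((n(508, 141) - 224077) + 1595956))*(1763565 + 2045866) = (2753123 + ((508² - 224077) + 1595956))*(1763565 + 2045866) = (2753123 + ((258064 - 224077) + 1595956))*3809431 = (2753123 + (33987 + 1595956))*3809431 = (2753123 + 1629943)*3809431 = 4383066*3809431 = 16696987495446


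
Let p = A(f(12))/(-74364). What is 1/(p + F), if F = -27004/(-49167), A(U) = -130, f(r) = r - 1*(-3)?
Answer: 609375798/335752861 ≈ 1.8150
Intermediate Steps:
f(r) = 3 + r (f(r) = r + 3 = 3 + r)
F = 27004/49167 (F = -27004*(-1/49167) = 27004/49167 ≈ 0.54923)
p = 65/37182 (p = -130/(-74364) = -130*(-1/74364) = 65/37182 ≈ 0.0017482)
1/(p + F) = 1/(65/37182 + 27004/49167) = 1/(335752861/609375798) = 609375798/335752861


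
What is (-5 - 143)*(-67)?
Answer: 9916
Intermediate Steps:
(-5 - 143)*(-67) = -148*(-67) = 9916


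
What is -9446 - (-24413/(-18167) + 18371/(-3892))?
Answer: -667649805383/70705964 ≈ -9442.6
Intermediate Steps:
-9446 - (-24413/(-18167) + 18371/(-3892)) = -9446 - (-24413*(-1/18167) + 18371*(-1/3892)) = -9446 - (24413/18167 - 18371/3892) = -9446 - 1*(-238730561/70705964) = -9446 + 238730561/70705964 = -667649805383/70705964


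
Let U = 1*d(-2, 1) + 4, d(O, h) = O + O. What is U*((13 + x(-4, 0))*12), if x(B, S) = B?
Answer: 0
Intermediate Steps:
d(O, h) = 2*O
U = 0 (U = 1*(2*(-2)) + 4 = 1*(-4) + 4 = -4 + 4 = 0)
U*((13 + x(-4, 0))*12) = 0*((13 - 4)*12) = 0*(9*12) = 0*108 = 0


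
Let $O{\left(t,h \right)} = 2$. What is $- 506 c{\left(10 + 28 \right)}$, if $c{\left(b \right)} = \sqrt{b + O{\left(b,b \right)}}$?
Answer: $- 1012 \sqrt{10} \approx -3200.2$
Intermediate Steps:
$c{\left(b \right)} = \sqrt{2 + b}$ ($c{\left(b \right)} = \sqrt{b + 2} = \sqrt{2 + b}$)
$- 506 c{\left(10 + 28 \right)} = - 506 \sqrt{2 + \left(10 + 28\right)} = - 506 \sqrt{2 + 38} = - 506 \sqrt{40} = - 506 \cdot 2 \sqrt{10} = - 1012 \sqrt{10}$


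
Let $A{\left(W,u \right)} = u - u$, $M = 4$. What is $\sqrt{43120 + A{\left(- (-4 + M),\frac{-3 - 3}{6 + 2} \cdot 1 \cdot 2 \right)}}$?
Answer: $28 \sqrt{55} \approx 207.65$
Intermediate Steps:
$A{\left(W,u \right)} = 0$
$\sqrt{43120 + A{\left(- (-4 + M),\frac{-3 - 3}{6 + 2} \cdot 1 \cdot 2 \right)}} = \sqrt{43120 + 0} = \sqrt{43120} = 28 \sqrt{55}$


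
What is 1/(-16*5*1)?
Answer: -1/80 ≈ -0.012500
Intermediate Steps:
1/(-16*5*1) = 1/(-80*1) = 1/(-80) = -1/80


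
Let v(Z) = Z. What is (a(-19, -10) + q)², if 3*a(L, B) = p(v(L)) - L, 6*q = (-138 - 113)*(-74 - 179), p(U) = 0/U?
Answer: 4037458681/36 ≈ 1.1215e+8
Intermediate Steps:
p(U) = 0
q = 63503/6 (q = ((-138 - 113)*(-74 - 179))/6 = (-251*(-253))/6 = (⅙)*63503 = 63503/6 ≈ 10584.)
a(L, B) = -L/3 (a(L, B) = (0 - L)/3 = (-L)/3 = -L/3)
(a(-19, -10) + q)² = (-⅓*(-19) + 63503/6)² = (19/3 + 63503/6)² = (63541/6)² = 4037458681/36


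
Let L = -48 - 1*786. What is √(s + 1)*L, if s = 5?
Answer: -834*√6 ≈ -2042.9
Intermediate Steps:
L = -834 (L = -48 - 786 = -834)
√(s + 1)*L = √(5 + 1)*(-834) = √6*(-834) = -834*√6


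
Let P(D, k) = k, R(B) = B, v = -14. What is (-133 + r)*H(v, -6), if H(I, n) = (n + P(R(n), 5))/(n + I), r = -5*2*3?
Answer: -163/20 ≈ -8.1500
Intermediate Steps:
r = -30 (r = -10*3 = -30)
H(I, n) = (5 + n)/(I + n) (H(I, n) = (n + 5)/(n + I) = (5 + n)/(I + n))
(-133 + r)*H(v, -6) = (-133 - 30)*((5 - 6)/(-14 - 6)) = -163*(-1)/(-20) = -(-163)*(-1)/20 = -163*1/20 = -163/20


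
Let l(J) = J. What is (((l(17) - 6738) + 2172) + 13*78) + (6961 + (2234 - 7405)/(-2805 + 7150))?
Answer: 14880799/4345 ≈ 3424.8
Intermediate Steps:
(((l(17) - 6738) + 2172) + 13*78) + (6961 + (2234 - 7405)/(-2805 + 7150)) = (((17 - 6738) + 2172) + 13*78) + (6961 + (2234 - 7405)/(-2805 + 7150)) = ((-6721 + 2172) + 1014) + (6961 - 5171/4345) = (-4549 + 1014) + (6961 - 5171*1/4345) = -3535 + (6961 - 5171/4345) = -3535 + 30240374/4345 = 14880799/4345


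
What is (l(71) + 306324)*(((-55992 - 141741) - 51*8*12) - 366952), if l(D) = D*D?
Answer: -177347588065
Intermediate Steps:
l(D) = D**2
(l(71) + 306324)*(((-55992 - 141741) - 51*8*12) - 366952) = (71**2 + 306324)*(((-55992 - 141741) - 51*8*12) - 366952) = (5041 + 306324)*((-197733 - 408*12) - 366952) = 311365*((-197733 - 4896) - 366952) = 311365*(-202629 - 366952) = 311365*(-569581) = -177347588065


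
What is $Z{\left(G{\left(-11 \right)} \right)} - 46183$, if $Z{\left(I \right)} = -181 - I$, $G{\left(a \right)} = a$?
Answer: $-46353$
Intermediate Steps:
$Z{\left(G{\left(-11 \right)} \right)} - 46183 = \left(-181 - -11\right) - 46183 = \left(-181 + 11\right) - 46183 = -170 - 46183 = -46353$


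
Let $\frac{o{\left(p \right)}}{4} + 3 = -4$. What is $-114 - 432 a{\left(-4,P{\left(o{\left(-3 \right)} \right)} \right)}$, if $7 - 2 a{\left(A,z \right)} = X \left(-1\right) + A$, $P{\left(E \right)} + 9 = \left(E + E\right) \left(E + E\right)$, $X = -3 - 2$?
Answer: $-1410$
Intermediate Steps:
$X = -5$ ($X = -3 - 2 = -5$)
$o{\left(p \right)} = -28$ ($o{\left(p \right)} = -12 + 4 \left(-4\right) = -12 - 16 = -28$)
$P{\left(E \right)} = -9 + 4 E^{2}$ ($P{\left(E \right)} = -9 + \left(E + E\right) \left(E + E\right) = -9 + 2 E 2 E = -9 + 4 E^{2}$)
$a{\left(A,z \right)} = 1 - \frac{A}{2}$ ($a{\left(A,z \right)} = \frac{7}{2} - \frac{\left(-5\right) \left(-1\right) + A}{2} = \frac{7}{2} - \frac{5 + A}{2} = \frac{7}{2} - \left(\frac{5}{2} + \frac{A}{2}\right) = 1 - \frac{A}{2}$)
$-114 - 432 a{\left(-4,P{\left(o{\left(-3 \right)} \right)} \right)} = -114 - 432 \left(1 - -2\right) = -114 - 432 \left(1 + 2\right) = -114 - 1296 = -1410$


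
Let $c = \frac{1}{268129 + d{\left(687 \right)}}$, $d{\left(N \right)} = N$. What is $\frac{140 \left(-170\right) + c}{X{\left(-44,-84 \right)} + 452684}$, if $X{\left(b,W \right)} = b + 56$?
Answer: $- \frac{6397820799}{121691927936} \approx -0.052574$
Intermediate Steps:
$X{\left(b,W \right)} = 56 + b$
$c = \frac{1}{268816}$ ($c = \frac{1}{268129 + 687} = \frac{1}{268816} \approx 3.72 \cdot 10^{-6}$)
$\frac{140 \left(-170\right) + c}{X{\left(-44,-84 \right)} + 452684} = \frac{140 \left(-170\right) + \frac{1}{268816}}{\left(56 - 44\right) + 452684} = \frac{-23800 + \frac{1}{268816}}{12 + 452684} = - \frac{6397820799}{268816 \cdot 452696} = \left(- \frac{6397820799}{268816}\right) \frac{1}{452696} = - \frac{6397820799}{121691927936}$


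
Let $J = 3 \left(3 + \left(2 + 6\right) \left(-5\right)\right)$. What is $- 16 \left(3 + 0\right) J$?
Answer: $5328$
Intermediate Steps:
$J = -111$ ($J = 3 \left(3 + 8 \left(-5\right)\right) = 3 \left(3 - 40\right) = 3 \left(-37\right) = -111$)
$- 16 \left(3 + 0\right) J = - 16 \left(3 + 0\right) \left(-111\right) = \left(-16\right) 3 \left(-111\right) = \left(-48\right) \left(-111\right) = 5328$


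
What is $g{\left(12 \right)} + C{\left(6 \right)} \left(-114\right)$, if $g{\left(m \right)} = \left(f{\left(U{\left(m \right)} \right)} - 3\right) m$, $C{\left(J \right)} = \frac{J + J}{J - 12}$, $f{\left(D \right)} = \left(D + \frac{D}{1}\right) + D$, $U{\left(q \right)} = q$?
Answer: $624$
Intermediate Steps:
$f{\left(D \right)} = 3 D$ ($f{\left(D \right)} = \left(D + D 1\right) + D = \left(D + D\right) + D = 2 D + D = 3 D$)
$C{\left(J \right)} = \frac{2 J}{-12 + J}$
$g{\left(m \right)} = m \left(-3 + 3 m\right)$ ($g{\left(m \right)} = \left(3 m - 3\right) m = \left(-3 + 3 m\right) m = m \left(-3 + 3 m\right)$)
$g{\left(12 \right)} + C{\left(6 \right)} \left(-114\right) = 3 \cdot 12 \left(-1 + 12\right) + 2 \cdot 6 \frac{1}{-12 + 6} \left(-114\right) = 3 \cdot 12 \cdot 11 + 2 \cdot 6 \frac{1}{-6} \left(-114\right) = 396 + 2 \cdot 6 \left(- \frac{1}{6}\right) \left(-114\right) = 396 - -228 = 396 + 228 = 624$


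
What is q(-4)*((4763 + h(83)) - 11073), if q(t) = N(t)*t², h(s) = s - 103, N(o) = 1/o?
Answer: 25320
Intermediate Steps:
h(s) = -103 + s
q(t) = t (q(t) = t²/t = t)
q(-4)*((4763 + h(83)) - 11073) = -4*((4763 + (-103 + 83)) - 11073) = -4*((4763 - 20) - 11073) = -4*(4743 - 11073) = -4*(-6330) = 25320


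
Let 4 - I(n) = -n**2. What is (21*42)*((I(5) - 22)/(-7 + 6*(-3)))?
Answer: -6174/25 ≈ -246.96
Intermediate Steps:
I(n) = 4 + n**2 (I(n) = 4 - (-1)*n**2 = 4 + n**2)
(21*42)*((I(5) - 22)/(-7 + 6*(-3))) = (21*42)*(((4 + 5**2) - 22)/(-7 + 6*(-3))) = 882*(((4 + 25) - 22)/(-7 - 18)) = 882*((29 - 22)/(-25)) = 882*(7*(-1/25)) = 882*(-7/25) = -6174/25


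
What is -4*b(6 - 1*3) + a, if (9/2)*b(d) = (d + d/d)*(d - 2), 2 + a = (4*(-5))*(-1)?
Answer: 130/9 ≈ 14.444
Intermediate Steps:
a = 18 (a = -2 + (4*(-5))*(-1) = -2 - 20*(-1) = -2 + 20 = 18)
b(d) = 2*(1 + d)*(-2 + d)/9 (b(d) = 2*((d + d/d)*(d - 2))/9 = 2*((d + 1)*(-2 + d))/9 = 2*((1 + d)*(-2 + d))/9 = 2*(1 + d)*(-2 + d)/9)
-4*b(6 - 1*3) + a = -4*(-4/9 - 2*(6 - 1*3)/9 + 2*(6 - 1*3)**2/9) + 18 = -4*(-4/9 - 2*(6 - 3)/9 + 2*(6 - 3)**2/9) + 18 = -4*(-4/9 - 2/9*3 + (2/9)*3**2) + 18 = -4*(-4/9 - 2/3 + (2/9)*9) + 18 = -4*(-4/9 - 2/3 + 2) + 18 = -4*8/9 + 18 = -32/9 + 18 = 130/9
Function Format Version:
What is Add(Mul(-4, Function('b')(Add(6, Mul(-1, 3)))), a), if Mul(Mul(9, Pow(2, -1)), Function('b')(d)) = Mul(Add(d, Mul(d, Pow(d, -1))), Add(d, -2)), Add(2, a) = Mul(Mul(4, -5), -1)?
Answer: Rational(130, 9) ≈ 14.444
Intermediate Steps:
a = 18 (a = Add(-2, Mul(Mul(4, -5), -1)) = Add(-2, Mul(-20, -1)) = Add(-2, 20) = 18)
Function('b')(d) = Mul(Rational(2, 9), Add(1, d), Add(-2, d)) (Function('b')(d) = Mul(Rational(2, 9), Mul(Add(d, Mul(d, Pow(d, -1))), Add(d, -2))) = Mul(Rational(2, 9), Mul(Add(d, 1), Add(-2, d))) = Mul(Rational(2, 9), Mul(Add(1, d), Add(-2, d))) = Mul(Rational(2, 9), Add(1, d), Add(-2, d)))
Add(Mul(-4, Function('b')(Add(6, Mul(-1, 3)))), a) = Add(Mul(-4, Add(Rational(-4, 9), Mul(Rational(-2, 9), Add(6, Mul(-1, 3))), Mul(Rational(2, 9), Pow(Add(6, Mul(-1, 3)), 2)))), 18) = Add(Mul(-4, Add(Rational(-4, 9), Mul(Rational(-2, 9), Add(6, -3)), Mul(Rational(2, 9), Pow(Add(6, -3), 2)))), 18) = Add(Mul(-4, Add(Rational(-4, 9), Mul(Rational(-2, 9), 3), Mul(Rational(2, 9), Pow(3, 2)))), 18) = Add(Mul(-4, Add(Rational(-4, 9), Rational(-2, 3), Mul(Rational(2, 9), 9))), 18) = Add(Mul(-4, Add(Rational(-4, 9), Rational(-2, 3), 2)), 18) = Add(Mul(-4, Rational(8, 9)), 18) = Add(Rational(-32, 9), 18) = Rational(130, 9)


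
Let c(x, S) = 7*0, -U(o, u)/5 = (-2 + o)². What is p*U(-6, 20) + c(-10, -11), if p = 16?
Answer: -5120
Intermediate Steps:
U(o, u) = -5*(-2 + o)²
c(x, S) = 0
p*U(-6, 20) + c(-10, -11) = 16*(-5*(-2 - 6)²) + 0 = 16*(-5*(-8)²) + 0 = 16*(-5*64) + 0 = 16*(-320) + 0 = -5120 + 0 = -5120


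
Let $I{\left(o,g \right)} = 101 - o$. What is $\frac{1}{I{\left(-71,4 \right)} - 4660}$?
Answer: $- \frac{1}{4488} \approx -0.00022282$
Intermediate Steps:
$\frac{1}{I{\left(-71,4 \right)} - 4660} = \frac{1}{\left(101 - -71\right) - 4660} = \frac{1}{\left(101 + 71\right) - 4660} = \frac{1}{172 - 4660} = \frac{1}{-4488} = - \frac{1}{4488}$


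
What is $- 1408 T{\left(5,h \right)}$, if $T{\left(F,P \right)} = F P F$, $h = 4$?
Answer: $-140800$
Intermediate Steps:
$T{\left(F,P \right)} = P F^{2}$
$- 1408 T{\left(5,h \right)} = - 1408 \cdot 4 \cdot 5^{2} = - 1408 \cdot 4 \cdot 25 = \left(-1408\right) 100 = -140800$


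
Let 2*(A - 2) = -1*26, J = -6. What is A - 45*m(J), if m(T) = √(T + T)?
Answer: -11 - 90*I*√3 ≈ -11.0 - 155.88*I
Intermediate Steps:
A = -11 (A = 2 + (-1*26)/2 = 2 + (½)*(-26) = 2 - 13 = -11)
m(T) = √2*√T (m(T) = √(2*T) = √2*√T)
A - 45*m(J) = -11 - 45*√2*√(-6) = -11 - 45*√2*I*√6 = -11 - 90*I*√3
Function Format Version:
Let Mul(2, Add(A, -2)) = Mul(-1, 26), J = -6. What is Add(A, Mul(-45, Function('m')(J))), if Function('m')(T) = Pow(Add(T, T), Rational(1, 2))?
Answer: Add(-11, Mul(-90, I, Pow(3, Rational(1, 2)))) ≈ Add(-11.000, Mul(-155.88, I))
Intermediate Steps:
A = -11 (A = Add(2, Mul(Rational(1, 2), Mul(-1, 26))) = Add(2, Mul(Rational(1, 2), -26)) = Add(2, -13) = -11)
Function('m')(T) = Mul(Pow(2, Rational(1, 2)), Pow(T, Rational(1, 2))) (Function('m')(T) = Pow(Mul(2, T), Rational(1, 2)) = Mul(Pow(2, Rational(1, 2)), Pow(T, Rational(1, 2))))
Add(A, Mul(-45, Function('m')(J))) = Add(-11, Mul(-45, Mul(Pow(2, Rational(1, 2)), Pow(-6, Rational(1, 2))))) = Add(-11, Mul(-45, Mul(Pow(2, Rational(1, 2)), Mul(I, Pow(6, Rational(1, 2)))))) = Add(-11, Mul(-45, Mul(2, I, Pow(3, Rational(1, 2))))) = Add(-11, Mul(-90, I, Pow(3, Rational(1, 2))))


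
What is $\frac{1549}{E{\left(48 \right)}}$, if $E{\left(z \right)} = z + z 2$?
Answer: $\frac{1549}{144} \approx 10.757$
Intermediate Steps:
$E{\left(z \right)} = 3 z$ ($E{\left(z \right)} = z + 2 z = 3 z$)
$\frac{1549}{E{\left(48 \right)}} = \frac{1549}{3 \cdot 48} = \frac{1549}{144}$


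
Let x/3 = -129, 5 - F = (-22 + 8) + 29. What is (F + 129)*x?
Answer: -46053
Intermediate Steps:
F = -10 (F = 5 - ((-22 + 8) + 29) = 5 - (-14 + 29) = 5 - 1*15 = 5 - 15 = -10)
x = -387 (x = 3*(-129) = -387)
(F + 129)*x = (-10 + 129)*(-387) = 119*(-387) = -46053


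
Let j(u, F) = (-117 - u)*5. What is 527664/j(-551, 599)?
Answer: 263832/1085 ≈ 243.16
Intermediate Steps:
j(u, F) = -585 - 5*u
527664/j(-551, 599) = 527664/(-585 - 5*(-551)) = 527664/(-585 + 2755) = 527664/2170 = 527664*(1/2170) = 263832/1085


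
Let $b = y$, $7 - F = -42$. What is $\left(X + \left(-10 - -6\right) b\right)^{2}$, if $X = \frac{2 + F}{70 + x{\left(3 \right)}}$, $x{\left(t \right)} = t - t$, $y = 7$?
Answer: $\frac{3644281}{4900} \approx 743.73$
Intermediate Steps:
$F = 49$ ($F = 7 - -42 = 7 + 42 = 49$)
$b = 7$
$x{\left(t \right)} = 0$
$X = \frac{51}{70}$ ($X = \frac{2 + 49}{70 + 0} = \frac{51}{70} \approx 0.72857$)
$\left(X + \left(-10 - -6\right) b\right)^{2} = \left(\frac{51}{70} + \left(-10 - -6\right) 7\right)^{2} = \left(\frac{51}{70} + \left(-10 + 6\right) 7\right)^{2} = \left(\frac{51}{70} - 28\right)^{2} = \left(- \frac{1909}{70}\right)^{2} = \frac{3644281}{4900}$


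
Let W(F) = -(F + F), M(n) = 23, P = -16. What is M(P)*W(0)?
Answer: 0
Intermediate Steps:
W(F) = -2*F
M(P)*W(0) = 23*(-2*0) = 23*0 = 0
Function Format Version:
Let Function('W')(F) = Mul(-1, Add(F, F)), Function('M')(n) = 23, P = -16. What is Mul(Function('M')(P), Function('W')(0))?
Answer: 0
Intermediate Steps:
Function('W')(F) = Mul(-2, F) (Function('W')(F) = Mul(-1, Mul(2, F)) = Mul(-2, F))
Mul(Function('M')(P), Function('W')(0)) = Mul(23, Mul(-2, 0)) = Mul(23, 0) = 0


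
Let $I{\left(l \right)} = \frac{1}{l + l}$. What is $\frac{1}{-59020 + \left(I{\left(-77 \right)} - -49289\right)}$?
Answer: $- \frac{154}{1498575} \approx -0.00010276$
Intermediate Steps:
$I{\left(l \right)} = \frac{1}{2 l}$
$\frac{1}{-59020 + \left(I{\left(-77 \right)} - -49289\right)} = \frac{1}{-59020 + \left(\frac{1}{2 \left(-77\right)} - -49289\right)} = \frac{1}{-59020 + \left(\frac{1}{2} \left(- \frac{1}{77}\right) + 49289\right)} = \frac{1}{-59020 + \left(- \frac{1}{154} + 49289\right)} = \frac{1}{-59020 + \frac{7590505}{154}} = \frac{1}{- \frac{1498575}{154}} = - \frac{154}{1498575}$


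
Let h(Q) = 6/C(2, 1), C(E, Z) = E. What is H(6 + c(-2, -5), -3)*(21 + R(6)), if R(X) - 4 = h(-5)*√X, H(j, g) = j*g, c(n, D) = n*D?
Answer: -1200 - 144*√6 ≈ -1552.7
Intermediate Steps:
c(n, D) = D*n
H(j, g) = g*j
h(Q) = 3 (h(Q) = 6/2 = 6*(½) = 3)
R(X) = 4 + 3*√X
H(6 + c(-2, -5), -3)*(21 + R(6)) = (-3*(6 - 5*(-2)))*(21 + (4 + 3*√6)) = (-3*(6 + 10))*(25 + 3*√6) = (-3*16)*(25 + 3*√6) = -48*(25 + 3*√6) = -1200 - 144*√6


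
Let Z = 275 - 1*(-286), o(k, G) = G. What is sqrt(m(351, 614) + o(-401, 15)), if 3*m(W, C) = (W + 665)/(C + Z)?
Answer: sqrt(7598631)/705 ≈ 3.9100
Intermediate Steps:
Z = 561 (Z = 275 + 286 = 561)
m(W, C) = (665 + W)/(3*(561 + C)) (m(W, C) = ((W + 665)/(C + 561))/3 = ((665 + W)/(561 + C))/3 = (665 + W)/(3*(561 + C)))
sqrt(m(351, 614) + o(-401, 15)) = sqrt((665 + 351)/(3*(561 + 614)) + 15) = sqrt((1/3)*1016/1175 + 15) = sqrt((1/3)*(1/1175)*1016 + 15) = sqrt(1016/3525 + 15) = sqrt(53891/3525) = sqrt(7598631)/705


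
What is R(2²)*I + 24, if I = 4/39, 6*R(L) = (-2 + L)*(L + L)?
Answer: 2840/117 ≈ 24.273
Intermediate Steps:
R(L) = L*(-2 + L)/3 (R(L) = ((-2 + L)*(L + L))/6 = ((-2 + L)*(2*L))/6 = (2*L*(-2 + L))/6 = L*(-2 + L)/3)
I = 4/39 (I = 4*(1/39) = 4/39 ≈ 0.10256)
R(2²)*I + 24 = ((⅓)*2²*(-2 + 2²))*(4/39) + 24 = ((⅓)*4*(-2 + 4))*(4/39) + 24 = ((⅓)*4*2)*(4/39) + 24 = (8/3)*(4/39) + 24 = 32/117 + 24 = 2840/117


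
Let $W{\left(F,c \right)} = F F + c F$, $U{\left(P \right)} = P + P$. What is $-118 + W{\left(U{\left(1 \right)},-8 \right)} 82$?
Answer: $-1102$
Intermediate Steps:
$U{\left(P \right)} = 2 P$
$W{\left(F,c \right)} = F^{2} + F c$
$-118 + W{\left(U{\left(1 \right)},-8 \right)} 82 = -118 + 2 \cdot 1 \left(2 \cdot 1 - 8\right) 82 = -118 + 2 \left(2 - 8\right) 82 = -118 + 2 \left(-6\right) 82 = -118 - 984 = -1102$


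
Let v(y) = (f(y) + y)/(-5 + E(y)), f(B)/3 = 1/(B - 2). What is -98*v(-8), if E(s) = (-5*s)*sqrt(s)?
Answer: -4067/12825 - 65072*I*sqrt(2)/12825 ≈ -0.31711 - 7.1755*I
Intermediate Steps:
E(s) = -5*s**(3/2)
f(B) = 3/(-2 + B) (f(B) = 3/(B - 2) = 3/(-2 + B))
v(y) = (y + 3/(-2 + y))/(-5 - 5*y**(3/2)) (v(y) = (3/(-2 + y) + y)/(-5 - 5*y**(3/2)) = (y + 3/(-2 + y))/(-5 - 5*y**(3/2)))
-98*v(-8) = -98*(-3 - 1*(-8)*(-2 - 8))/(5*(1 + (-8)**(3/2))*(-2 - 8)) = -98*(-3 - 1*(-8)*(-10))/(5*(1 - 16*I*sqrt(2))*(-10)) = -98*(-1)*(-3 - 80)/(5*(1 - 16*I*sqrt(2))*10) = -98*(-1)*(-83)/(5*(1 - 16*I*sqrt(2))*10) = -4067/(25*(1 - 16*I*sqrt(2)))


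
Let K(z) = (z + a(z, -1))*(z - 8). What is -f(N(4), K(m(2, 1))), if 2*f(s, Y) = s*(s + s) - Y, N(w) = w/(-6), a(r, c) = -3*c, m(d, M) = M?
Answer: -130/9 ≈ -14.444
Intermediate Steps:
N(w) = -w/6 (N(w) = w*(-⅙) = -w/6)
K(z) = (-8 + z)*(3 + z) (K(z) = (z - 3*(-1))*(z - 8) = (z + 3)*(-8 + z) = (3 + z)*(-8 + z) = (-8 + z)*(3 + z))
f(s, Y) = s² - Y/2 (f(s, Y) = (s*(s + s) - Y)/2 = (s*(2*s) - Y)/2 = (2*s² - Y)/2 = (-Y + 2*s²)/2 = s² - Y/2)
-f(N(4), K(m(2, 1))) = -((-⅙*4)² - (-24 + 1² - 5*1)/2) = -((-⅔)² - (-24 + 1 - 5)/2) = -(4/9 - ½*(-28)) = -(4/9 + 14) = -1*130/9 = -130/9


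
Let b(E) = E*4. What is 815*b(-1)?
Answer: -3260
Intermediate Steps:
b(E) = 4*E
815*b(-1) = 815*(4*(-1)) = 815*(-4) = -3260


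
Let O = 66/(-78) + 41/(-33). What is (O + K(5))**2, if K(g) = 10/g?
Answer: 1444/184041 ≈ 0.0078461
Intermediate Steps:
O = -896/429 (O = 66*(-1/78) + 41*(-1/33) = -11/13 - 41/33 = -896/429 ≈ -2.0886)
(O + K(5))**2 = (-896/429 + 10/5)**2 = (-896/429 + 10*(1/5))**2 = (-896/429 + 2)**2 = (-38/429)**2 = 1444/184041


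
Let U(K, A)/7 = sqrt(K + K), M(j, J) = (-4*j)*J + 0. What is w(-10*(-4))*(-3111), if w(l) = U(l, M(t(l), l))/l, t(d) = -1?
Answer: -21777*sqrt(5)/10 ≈ -4869.5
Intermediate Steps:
M(j, J) = -4*J*j (M(j, J) = -4*J*j + 0 = -4*J*j)
U(K, A) = 7*sqrt(2)*sqrt(K) (U(K, A) = 7*sqrt(K + K) = 7*sqrt(2*K) = 7*(sqrt(2)*sqrt(K)) = 7*sqrt(2)*sqrt(K))
w(l) = 7*sqrt(2)/sqrt(l) (w(l) = (7*sqrt(2)*sqrt(l))/l = 7*sqrt(2)/sqrt(l))
w(-10*(-4))*(-3111) = (7*sqrt(2)/sqrt(-10*(-4)))*(-3111) = (7*sqrt(2)/sqrt(-2*(-20)))*(-3111) = (7*sqrt(2)/sqrt(40))*(-3111) = (7*sqrt(2)*(sqrt(10)/20))*(-3111) = (7*sqrt(5)/10)*(-3111) = -21777*sqrt(5)/10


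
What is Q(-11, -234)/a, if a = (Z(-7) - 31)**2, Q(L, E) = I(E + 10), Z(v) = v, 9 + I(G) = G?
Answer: -233/1444 ≈ -0.16136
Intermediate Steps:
I(G) = -9 + G
Q(L, E) = 1 + E (Q(L, E) = -9 + (E + 10) = -9 + (10 + E) = 1 + E)
a = 1444 (a = (-7 - 31)**2 = (-38)**2 = 1444)
Q(-11, -234)/a = (1 - 234)/1444 = -233*1/1444 = -233/1444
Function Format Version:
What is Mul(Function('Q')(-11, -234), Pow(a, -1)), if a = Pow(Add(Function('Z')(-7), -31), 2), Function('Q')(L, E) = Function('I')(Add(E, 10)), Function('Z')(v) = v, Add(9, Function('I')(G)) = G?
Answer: Rational(-233, 1444) ≈ -0.16136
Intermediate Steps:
Function('I')(G) = Add(-9, G)
Function('Q')(L, E) = Add(1, E) (Function('Q')(L, E) = Add(-9, Add(E, 10)) = Add(-9, Add(10, E)) = Add(1, E))
a = 1444 (a = Pow(Add(-7, -31), 2) = Pow(-38, 2) = 1444)
Mul(Function('Q')(-11, -234), Pow(a, -1)) = Mul(Add(1, -234), Pow(1444, -1)) = Mul(-233, Rational(1, 1444)) = Rational(-233, 1444)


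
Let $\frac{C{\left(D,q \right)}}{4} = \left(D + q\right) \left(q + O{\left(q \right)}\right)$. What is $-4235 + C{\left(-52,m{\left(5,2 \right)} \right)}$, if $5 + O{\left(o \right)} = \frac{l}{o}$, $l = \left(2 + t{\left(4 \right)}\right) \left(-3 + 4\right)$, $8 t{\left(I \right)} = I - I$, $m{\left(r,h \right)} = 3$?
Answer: $- \frac{11921}{3} \approx -3973.7$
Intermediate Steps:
$t{\left(I \right)} = 0$ ($t{\left(I \right)} = \frac{I - I}{8} = \frac{1}{8} \cdot 0 = 0$)
$l = 2$ ($l = \left(2 + 0\right) \left(-3 + 4\right) = 2 \cdot 1 = 2$)
$O{\left(o \right)} = -5 + \frac{2}{o}$
$C{\left(D,q \right)} = 4 \left(D + q\right) \left(-5 + q + \frac{2}{q}\right)$ ($C{\left(D,q \right)} = 4 \left(D + q\right) \left(q - \left(5 - \frac{2}{q}\right)\right) = 4 \left(D + q\right) \left(-5 + q + \frac{2}{q}\right)$)
$-4235 + C{\left(-52,m{\left(5,2 \right)} \right)} = -4235 + \left(8 - -1040 - 60 + 4 \cdot 3^{2} + 4 \left(-52\right) 3 + 8 \left(-52\right) \frac{1}{3}\right) = -4235 + \left(8 + 1040 - 60 + 4 \cdot 9 - 624 + 8 \left(-52\right) \frac{1}{3}\right) = -4235 + \left(8 + 1040 - 60 + 36 - 624 - \frac{416}{3}\right) = -4235 + \frac{784}{3} = - \frac{11921}{3}$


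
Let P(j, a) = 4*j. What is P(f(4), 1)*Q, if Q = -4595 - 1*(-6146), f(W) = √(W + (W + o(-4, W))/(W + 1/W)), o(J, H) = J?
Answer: 12408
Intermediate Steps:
f(W) = √(W + (-4 + W)/(W + 1/W)) (f(W) = √(W + (W - 4)/(W + 1/W)) = √(W + (-4 + W)/(W + 1/W)))
Q = 1551 (Q = -4595 + 6146 = 1551)
P(f(4), 1)*Q = (4*√(4*(-3 + 4 + 4²)/(1 + 4²)))*1551 = (4*√(4*(-3 + 4 + 16)/(1 + 16)))*1551 = (4*√(4*17/17))*1551 = (4*√(4*(1/17)*17))*1551 = (4*√4)*1551 = (4*2)*1551 = 8*1551 = 12408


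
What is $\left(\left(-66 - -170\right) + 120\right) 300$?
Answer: $67200$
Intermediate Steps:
$\left(\left(-66 - -170\right) + 120\right) 300 = \left(\left(-66 + 170\right) + 120\right) 300 = \left(104 + 120\right) 300 = 224 \cdot 300 = 67200$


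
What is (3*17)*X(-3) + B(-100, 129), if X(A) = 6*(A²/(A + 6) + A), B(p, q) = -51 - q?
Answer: -180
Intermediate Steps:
X(A) = 6*A + 6*A²/(6 + A) (X(A) = 6*(A²/(6 + A) + A) = 6*(A + A²/(6 + A)) = 6*A + 6*A²/(6 + A))
(3*17)*X(-3) + B(-100, 129) = (3*17)*(12*(-3)*(3 - 3)/(6 - 3)) + (-51 - 1*129) = 51*(12*(-3)*0/3) + (-51 - 129) = 51*(12*(-3)*(⅓)*0) - 180 = 51*0 - 180 = 0 - 180 = -180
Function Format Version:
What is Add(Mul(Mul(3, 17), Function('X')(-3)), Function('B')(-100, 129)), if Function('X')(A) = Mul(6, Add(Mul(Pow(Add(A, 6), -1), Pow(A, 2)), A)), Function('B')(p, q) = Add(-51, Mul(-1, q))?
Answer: -180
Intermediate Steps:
Function('X')(A) = Add(Mul(6, A), Mul(6, Pow(A, 2), Pow(Add(6, A), -1))) (Function('X')(A) = Mul(6, Add(Mul(Pow(Add(6, A), -1), Pow(A, 2)), A)) = Mul(6, Add(Mul(Pow(A, 2), Pow(Add(6, A), -1)), A)) = Mul(6, Add(A, Mul(Pow(A, 2), Pow(Add(6, A), -1)))) = Add(Mul(6, A), Mul(6, Pow(A, 2), Pow(Add(6, A), -1))))
Add(Mul(Mul(3, 17), Function('X')(-3)), Function('B')(-100, 129)) = Add(Mul(Mul(3, 17), Mul(12, -3, Pow(Add(6, -3), -1), Add(3, -3))), Add(-51, Mul(-1, 129))) = Add(Mul(51, Mul(12, -3, Pow(3, -1), 0)), Add(-51, -129)) = Add(Mul(51, Mul(12, -3, Rational(1, 3), 0)), -180) = Add(Mul(51, 0), -180) = Add(0, -180) = -180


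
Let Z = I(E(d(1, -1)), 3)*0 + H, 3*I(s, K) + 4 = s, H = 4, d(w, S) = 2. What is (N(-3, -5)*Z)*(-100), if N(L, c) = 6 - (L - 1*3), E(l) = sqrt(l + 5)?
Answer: -4800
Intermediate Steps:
E(l) = sqrt(5 + l)
I(s, K) = -4/3 + s/3
N(L, c) = 9 - L (N(L, c) = 6 - (L - 3) = 6 - (-3 + L) = 6 + (3 - L) = 9 - L)
Z = 4 (Z = (-4/3 + sqrt(5 + 2)/3)*0 + 4 = (-4/3 + sqrt(7)/3)*0 + 4 = 0 + 4 = 4)
(N(-3, -5)*Z)*(-100) = ((9 - 1*(-3))*4)*(-100) = ((9 + 3)*4)*(-100) = (12*4)*(-100) = 48*(-100) = -4800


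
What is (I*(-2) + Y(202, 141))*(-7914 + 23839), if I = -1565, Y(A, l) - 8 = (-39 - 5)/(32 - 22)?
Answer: 49902580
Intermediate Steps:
Y(A, l) = 18/5 (Y(A, l) = 8 + (-39 - 5)/(32 - 22) = 8 - 44/10 = 8 - 44*⅒ = 8 - 22/5 = 18/5)
(I*(-2) + Y(202, 141))*(-7914 + 23839) = (-1565*(-2) + 18/5)*(-7914 + 23839) = (3130 + 18/5)*15925 = (15668/5)*15925 = 49902580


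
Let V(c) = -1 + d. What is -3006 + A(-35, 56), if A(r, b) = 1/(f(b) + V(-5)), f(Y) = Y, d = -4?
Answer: -153305/51 ≈ -3006.0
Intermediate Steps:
V(c) = -5 (V(c) = -1 - 4 = -5)
A(r, b) = 1/(-5 + b) (A(r, b) = 1/(b - 5) = 1/(-5 + b))
-3006 + A(-35, 56) = -3006 + 1/(-5 + 56) = -3006 + 1/51 = -153305/51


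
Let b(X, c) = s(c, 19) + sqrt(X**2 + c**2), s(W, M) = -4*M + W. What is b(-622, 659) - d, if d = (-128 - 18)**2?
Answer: -20733 + sqrt(821165) ≈ -19827.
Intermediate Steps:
s(W, M) = W - 4*M
d = 21316 (d = (-146)**2 = 21316)
b(X, c) = -76 + c + sqrt(X**2 + c**2) (b(X, c) = (c - 4*19) + sqrt(X**2 + c**2) = (c - 76) + sqrt(X**2 + c**2) = (-76 + c) + sqrt(X**2 + c**2) = -76 + c + sqrt(X**2 + c**2))
b(-622, 659) - d = (-76 + 659 + sqrt((-622)**2 + 659**2)) - 1*21316 = (-76 + 659 + sqrt(386884 + 434281)) - 21316 = (-76 + 659 + sqrt(821165)) - 21316 = (583 + sqrt(821165)) - 21316 = -20733 + sqrt(821165)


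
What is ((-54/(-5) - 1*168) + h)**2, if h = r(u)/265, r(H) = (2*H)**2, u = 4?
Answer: 1730060836/70225 ≈ 24636.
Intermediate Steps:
r(H) = 4*H**2
h = 64/265 (h = (4*4**2)/265 = (4*16)*(1/265) = 64*(1/265) = 64/265 ≈ 0.24151)
((-54/(-5) - 1*168) + h)**2 = ((-54/(-5) - 1*168) + 64/265)**2 = ((-54*(-1/5) - 168) + 64/265)**2 = ((54/5 - 168) + 64/265)**2 = (-786/5 + 64/265)**2 = (-41594/265)**2 = 1730060836/70225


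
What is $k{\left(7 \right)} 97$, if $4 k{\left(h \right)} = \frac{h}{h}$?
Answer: $\frac{97}{4} \approx 24.25$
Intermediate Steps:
$k{\left(h \right)} = \frac{1}{4}$ ($k{\left(h \right)} = \frac{h \frac{1}{h}}{4} = \frac{1}{4} \cdot 1 = \frac{1}{4}$)
$k{\left(7 \right)} 97 = \frac{1}{4} \cdot 97 = \frac{97}{4}$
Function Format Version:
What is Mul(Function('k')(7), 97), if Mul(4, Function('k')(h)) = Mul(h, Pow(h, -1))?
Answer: Rational(97, 4) ≈ 24.250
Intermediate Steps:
Function('k')(h) = Rational(1, 4) (Function('k')(h) = Mul(Rational(1, 4), Mul(h, Pow(h, -1))) = Mul(Rational(1, 4), 1) = Rational(1, 4))
Mul(Function('k')(7), 97) = Mul(Rational(1, 4), 97) = Rational(97, 4)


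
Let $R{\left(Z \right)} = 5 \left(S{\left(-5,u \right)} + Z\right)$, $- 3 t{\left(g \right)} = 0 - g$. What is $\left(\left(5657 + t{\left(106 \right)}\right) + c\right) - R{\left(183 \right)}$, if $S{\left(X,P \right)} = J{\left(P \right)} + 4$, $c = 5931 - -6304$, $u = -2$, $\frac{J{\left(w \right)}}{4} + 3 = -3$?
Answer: $\frac{51337}{3} \approx 17112.0$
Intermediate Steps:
$J{\left(w \right)} = -24$ ($J{\left(w \right)} = -12 + 4 \left(-3\right) = -12 - 12 = -24$)
$c = 12235$ ($c = 5931 + 6304 = 12235$)
$S{\left(X,P \right)} = -20$ ($S{\left(X,P \right)} = -24 + 4 = -20$)
$t{\left(g \right)} = \frac{g}{3}$ ($t{\left(g \right)} = - \frac{0 - g}{3} = - \frac{\left(-1\right) g}{3} = \frac{g}{3}$)
$R{\left(Z \right)} = -100 + 5 Z$ ($R{\left(Z \right)} = 5 \left(-20 + Z\right) = -100 + 5 Z$)
$\left(\left(5657 + t{\left(106 \right)}\right) + c\right) - R{\left(183 \right)} = \left(\left(5657 + \frac{1}{3} \cdot 106\right) + 12235\right) - \left(-100 + 5 \cdot 183\right) = \left(\left(5657 + \frac{106}{3}\right) + 12235\right) - \left(-100 + 915\right) = \left(\frac{17077}{3} + 12235\right) - 815 = \frac{53782}{3} - 815 = \frac{51337}{3}$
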